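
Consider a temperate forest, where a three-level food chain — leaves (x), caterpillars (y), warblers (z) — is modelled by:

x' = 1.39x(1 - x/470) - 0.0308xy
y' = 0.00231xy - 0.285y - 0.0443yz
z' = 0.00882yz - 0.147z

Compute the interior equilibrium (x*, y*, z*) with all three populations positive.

x* ≈ 296, y* ≈ 16.7, z* ≈ 9.02

From dz/dt = 0: 0.00882y* = 0.147, so y* = 16.7.
From dx/dt = 0: 1.39(1 - x*/470) = 0.0308·16.7, giving x* = 470·(1 - 0.369) = 296.
From dy/dt = 0: 0.00231·296 - 0.285 = 0.0443z*, so z* = 0.4/0.0443 = 9.02.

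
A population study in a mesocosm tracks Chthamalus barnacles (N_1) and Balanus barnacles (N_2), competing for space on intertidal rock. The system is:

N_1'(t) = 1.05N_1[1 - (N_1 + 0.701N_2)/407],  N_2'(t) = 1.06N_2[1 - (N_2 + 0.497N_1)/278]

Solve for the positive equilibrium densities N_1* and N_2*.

Setting both brackets to zero gives the nullclines N_1 + 0.701N_2 = 407 and 0.497N_1 + N_2 = 278.
Substituting N_2 = 278 - 0.497N_1 into the first: N_1(1 - 0.701·0.497) = 407 - 0.701·278.
So N_1* = 212/0.652 = 326, and then N_2* = 278 - 0.497·326 = 116.

N_1* ≈ 326, N_2* ≈ 116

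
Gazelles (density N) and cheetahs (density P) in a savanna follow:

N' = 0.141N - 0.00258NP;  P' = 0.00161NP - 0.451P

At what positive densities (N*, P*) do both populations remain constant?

N* ≈ 280, P* ≈ 54.7

Set dP/dt = 0 with P > 0: 0.00161N - 0.451 = 0, so N* = 0.451/0.00161 = 280.
Set dN/dt = 0 with N > 0: 0.141 - 0.00258P = 0, so P* = 0.141/0.00258 = 54.7.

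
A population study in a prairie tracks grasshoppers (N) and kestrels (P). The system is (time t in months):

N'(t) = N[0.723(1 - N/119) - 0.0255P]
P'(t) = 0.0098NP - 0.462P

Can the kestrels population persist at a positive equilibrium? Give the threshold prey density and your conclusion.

Threshold N = 47.1; K > 47.1, so yes, the predator persists.

The predator equation gives dP/dt > 0 only when N > 0.462/0.0098 = 47.1.
Without the predator, N → K = 119. Since 119 > 47.1, the predator can invade and persist.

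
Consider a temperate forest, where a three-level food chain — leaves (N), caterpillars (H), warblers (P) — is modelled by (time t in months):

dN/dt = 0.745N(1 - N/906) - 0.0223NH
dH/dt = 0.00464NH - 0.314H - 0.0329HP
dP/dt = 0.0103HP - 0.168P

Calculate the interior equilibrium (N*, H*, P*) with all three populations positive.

N* ≈ 464, H* ≈ 16.3, P* ≈ 55.8

From dP/dt = 0: 0.0103H* = 0.168, so H* = 16.3.
From dN/dt = 0: 0.745(1 - N*/906) = 0.0223·16.3, giving N* = 906·(1 - 0.488) = 464.
From dH/dt = 0: 0.00464·464 - 0.314 = 0.0329P*, so P* = 1.84/0.0329 = 55.8.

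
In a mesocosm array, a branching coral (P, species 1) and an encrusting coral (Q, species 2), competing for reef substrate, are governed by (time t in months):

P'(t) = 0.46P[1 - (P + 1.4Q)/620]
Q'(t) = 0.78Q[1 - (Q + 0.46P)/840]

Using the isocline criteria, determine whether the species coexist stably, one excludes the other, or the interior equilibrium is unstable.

species 2 excludes species 1

Compare the nullcline intercepts: K1/α12 = 620/1.4 = 443 < K2 = 840; K2/α21 = 840/0.46 = 1830 > K1 = 620.
Since the inequalities point opposite ways, species 2 can invade but species 1 cannot.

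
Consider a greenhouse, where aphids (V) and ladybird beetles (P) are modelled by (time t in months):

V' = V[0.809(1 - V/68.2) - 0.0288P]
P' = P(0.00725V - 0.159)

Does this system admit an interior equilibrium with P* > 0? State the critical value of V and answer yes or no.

Threshold V = 21.9; K > 21.9, so yes, the predator persists.

The predator equation gives dP/dt > 0 only when V > 0.159/0.00725 = 21.9.
Without the predator, V → K = 68.2. Since 68.2 > 21.9, the predator can invade and persist.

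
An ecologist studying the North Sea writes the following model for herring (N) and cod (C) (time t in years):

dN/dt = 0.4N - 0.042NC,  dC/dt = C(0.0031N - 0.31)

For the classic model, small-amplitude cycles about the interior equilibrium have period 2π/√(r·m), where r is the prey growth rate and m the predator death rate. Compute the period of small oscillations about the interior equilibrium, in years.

Here r = 0.4 and m = 0.31, so r·m = 0.124.
ω = √0.124 = 0.352 per year, hence T = 2π/ω ≈ 17.8 years.

T ≈ 17.8 years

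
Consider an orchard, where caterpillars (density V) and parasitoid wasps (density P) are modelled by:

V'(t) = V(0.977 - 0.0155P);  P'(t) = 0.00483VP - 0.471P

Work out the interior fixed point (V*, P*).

Set dP/dt = 0 with P > 0: 0.00483V - 0.471 = 0, so V* = 0.471/0.00483 = 97.5.
Set dV/dt = 0 with V > 0: 0.977 - 0.0155P = 0, so P* = 0.977/0.0155 = 63.

V* ≈ 97.5, P* ≈ 63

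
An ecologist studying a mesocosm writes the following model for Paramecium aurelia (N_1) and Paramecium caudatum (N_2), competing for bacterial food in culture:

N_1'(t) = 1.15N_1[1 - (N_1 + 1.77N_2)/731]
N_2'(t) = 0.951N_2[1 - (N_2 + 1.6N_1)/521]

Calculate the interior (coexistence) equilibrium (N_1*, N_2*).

Setting both brackets to zero gives the nullclines N_1 + 1.77N_2 = 731 and 1.6N_1 + N_2 = 521.
Substituting N_2 = 521 - 1.6N_1 into the first: N_1(1 - 1.77·1.6) = 731 - 1.77·521.
So N_1* = -191/-1.83 = 104, and then N_2* = 521 - 1.6·104 = 354.

N_1* ≈ 104, N_2* ≈ 354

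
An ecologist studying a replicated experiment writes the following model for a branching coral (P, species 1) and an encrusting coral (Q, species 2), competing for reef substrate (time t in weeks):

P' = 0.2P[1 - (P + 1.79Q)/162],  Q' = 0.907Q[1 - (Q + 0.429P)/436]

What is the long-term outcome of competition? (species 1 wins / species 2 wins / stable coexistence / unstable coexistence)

species 2 excludes species 1

Compare the nullcline intercepts: K1/α12 = 162/1.79 = 90.5 < K2 = 436; K2/α21 = 436/0.429 = 1020 > K1 = 162.
Since the inequalities point opposite ways, species 2 can invade but species 1 cannot.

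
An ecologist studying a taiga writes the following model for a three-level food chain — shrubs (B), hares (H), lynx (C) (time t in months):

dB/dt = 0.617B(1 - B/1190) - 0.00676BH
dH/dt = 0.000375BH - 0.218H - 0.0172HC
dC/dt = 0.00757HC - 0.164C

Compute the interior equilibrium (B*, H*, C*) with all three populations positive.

B* ≈ 908, H* ≈ 21.7, C* ≈ 7.11

From dC/dt = 0: 0.00757H* = 0.164, so H* = 21.7.
From dB/dt = 0: 0.617(1 - B*/1190) = 0.00676·21.7, giving B* = 1190·(1 - 0.237) = 908.
From dH/dt = 0: 0.000375·908 - 0.218 = 0.0172C*, so C* = 0.122/0.0172 = 7.11.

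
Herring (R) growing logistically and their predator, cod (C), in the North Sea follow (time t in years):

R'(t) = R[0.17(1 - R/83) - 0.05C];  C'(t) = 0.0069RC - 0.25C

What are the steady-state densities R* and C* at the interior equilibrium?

From dC/dt = 0 with C > 0: 0.0069R* = 0.25, so R* = 36.2.
Substitute into dR/dt = 0: 0.17(1 - 36.2/83) = 0.05C*.
The bracket is 0.563, giving C* = 0.0958/0.05 = 1.92.

R* ≈ 36.2, C* ≈ 1.92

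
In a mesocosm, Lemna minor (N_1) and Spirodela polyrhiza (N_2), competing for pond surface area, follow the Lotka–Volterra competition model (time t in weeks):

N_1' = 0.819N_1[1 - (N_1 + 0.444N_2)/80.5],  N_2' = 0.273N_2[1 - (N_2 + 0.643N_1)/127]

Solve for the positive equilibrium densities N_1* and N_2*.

Setting both brackets to zero gives the nullclines N_1 + 0.444N_2 = 80.5 and 0.643N_1 + N_2 = 127.
Substituting N_2 = 127 - 0.643N_1 into the first: N_1(1 - 0.444·0.643) = 80.5 - 0.444·127.
So N_1* = 24.1/0.715 = 33.7, and then N_2* = 127 - 0.643·33.7 = 105.

N_1* ≈ 33.7, N_2* ≈ 105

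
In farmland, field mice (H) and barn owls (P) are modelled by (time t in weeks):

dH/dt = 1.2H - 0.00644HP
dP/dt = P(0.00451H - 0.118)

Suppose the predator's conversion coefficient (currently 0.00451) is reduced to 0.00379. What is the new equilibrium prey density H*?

At the interior fixed point, setting dP/dt = 0 with P > 0 fixes H* = (predator death rate)/(HP coefficient) — independent of the other coefficients.
With the change, H* = 0.118/0.00379 = 31.1; it rises from 26.2.

H* ≈ 31.1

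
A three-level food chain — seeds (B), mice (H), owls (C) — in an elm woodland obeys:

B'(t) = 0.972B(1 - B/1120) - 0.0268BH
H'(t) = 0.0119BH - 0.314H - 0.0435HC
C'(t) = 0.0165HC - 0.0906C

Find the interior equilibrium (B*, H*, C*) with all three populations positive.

From dC/dt = 0: 0.0165H* = 0.0906, so H* = 5.49.
From dB/dt = 0: 0.972(1 - B*/1120) = 0.0268·5.49, giving B* = 1120·(1 - 0.151) = 950.
From dH/dt = 0: 0.0119·950 - 0.314 = 0.0435C*, so C* = 11/0.0435 = 253.

B* ≈ 950, H* ≈ 5.49, C* ≈ 253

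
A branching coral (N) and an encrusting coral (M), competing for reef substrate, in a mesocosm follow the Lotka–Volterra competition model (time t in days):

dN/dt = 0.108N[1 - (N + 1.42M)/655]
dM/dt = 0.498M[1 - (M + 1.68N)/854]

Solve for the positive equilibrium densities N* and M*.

Setting both brackets to zero gives the nullclines N + 1.42M = 655 and 1.68N + M = 854.
Substituting M = 854 - 1.68N into the first: N(1 - 1.42·1.68) = 655 - 1.42·854.
So N* = -558/-1.39 = 402, and then M* = 854 - 1.68·402 = 178.

N* ≈ 402, M* ≈ 178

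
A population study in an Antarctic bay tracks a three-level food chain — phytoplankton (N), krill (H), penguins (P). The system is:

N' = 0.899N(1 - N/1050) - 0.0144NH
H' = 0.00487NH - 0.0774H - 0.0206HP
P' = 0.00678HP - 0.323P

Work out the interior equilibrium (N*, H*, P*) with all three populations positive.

From dP/dt = 0: 0.00678H* = 0.323, so H* = 47.6.
From dN/dt = 0: 0.899(1 - N*/1050) = 0.0144·47.6, giving N* = 1050·(1 - 0.763) = 249.
From dH/dt = 0: 0.00487·249 - 0.0774 = 0.0206P*, so P* = 1.13/0.0206 = 55.1.

N* ≈ 249, H* ≈ 47.6, P* ≈ 55.1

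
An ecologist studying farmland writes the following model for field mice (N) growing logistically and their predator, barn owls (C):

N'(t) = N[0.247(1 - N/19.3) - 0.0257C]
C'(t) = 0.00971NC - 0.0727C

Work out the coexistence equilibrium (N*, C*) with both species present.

From dC/dt = 0 with C > 0: 0.00971N* = 0.0727, so N* = 7.49.
Substitute into dN/dt = 0: 0.247(1 - 7.49/19.3) = 0.0257C*.
The bracket is 0.612, giving C* = 0.151/0.0257 = 5.88.

N* ≈ 7.49, C* ≈ 5.88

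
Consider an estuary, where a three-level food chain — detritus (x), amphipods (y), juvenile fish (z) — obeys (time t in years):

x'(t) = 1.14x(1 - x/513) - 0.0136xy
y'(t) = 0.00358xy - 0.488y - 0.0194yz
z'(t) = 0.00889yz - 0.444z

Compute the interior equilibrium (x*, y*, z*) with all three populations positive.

x* ≈ 207, y* ≈ 49.9, z* ≈ 13.1

From dz/dt = 0: 0.00889y* = 0.444, so y* = 49.9.
From dx/dt = 0: 1.14(1 - x*/513) = 0.0136·49.9, giving x* = 513·(1 - 0.596) = 207.
From dy/dt = 0: 0.00358·207 - 0.488 = 0.0194z*, so z* = 0.254/0.0194 = 13.1.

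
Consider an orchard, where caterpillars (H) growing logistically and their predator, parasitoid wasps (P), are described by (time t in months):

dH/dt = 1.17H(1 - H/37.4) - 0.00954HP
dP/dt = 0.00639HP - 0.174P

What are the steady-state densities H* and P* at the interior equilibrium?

From dP/dt = 0 with P > 0: 0.00639H* = 0.174, so H* = 27.2.
Substitute into dH/dt = 0: 1.17(1 - 27.2/37.4) = 0.00954P*.
The bracket is 0.272, giving P* = 0.318/0.00954 = 33.3.

H* ≈ 27.2, P* ≈ 33.3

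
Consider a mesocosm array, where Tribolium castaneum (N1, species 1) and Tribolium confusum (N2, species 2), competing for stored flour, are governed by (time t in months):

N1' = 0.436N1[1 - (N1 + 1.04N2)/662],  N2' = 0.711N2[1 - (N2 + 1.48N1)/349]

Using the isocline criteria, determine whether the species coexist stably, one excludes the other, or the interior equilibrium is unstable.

species 1 excludes species 2

Compare the nullcline intercepts: K1/α12 = 662/1.04 = 637 > K2 = 349; K2/α21 = 349/1.48 = 236 < K1 = 662.
Since the inequalities point opposite ways, species 1 can invade but species 2 cannot.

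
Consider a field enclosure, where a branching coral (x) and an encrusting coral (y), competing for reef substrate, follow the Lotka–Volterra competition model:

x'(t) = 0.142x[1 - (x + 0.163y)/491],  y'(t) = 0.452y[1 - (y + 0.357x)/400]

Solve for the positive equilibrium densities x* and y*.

Setting both brackets to zero gives the nullclines x + 0.163y = 491 and 0.357x + y = 400.
Substituting y = 400 - 0.357x into the first: x(1 - 0.163·0.357) = 491 - 0.163·400.
So x* = 426/0.942 = 452, and then y* = 400 - 0.357·452 = 239.

x* ≈ 452, y* ≈ 239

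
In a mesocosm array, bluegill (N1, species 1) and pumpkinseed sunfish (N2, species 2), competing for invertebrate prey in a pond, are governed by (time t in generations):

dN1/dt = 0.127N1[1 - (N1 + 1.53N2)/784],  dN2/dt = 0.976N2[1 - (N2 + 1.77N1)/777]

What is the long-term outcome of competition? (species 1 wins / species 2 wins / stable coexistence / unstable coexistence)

Compare the nullcline intercepts: K1/α12 = 784/1.53 = 512 < K2 = 777; K2/α21 = 777/1.77 = 439 < K1 = 784.
Since both are reversed, neither can invade when rare; the interior point is a saddle.

unstable coexistence (outcome depends on initial conditions)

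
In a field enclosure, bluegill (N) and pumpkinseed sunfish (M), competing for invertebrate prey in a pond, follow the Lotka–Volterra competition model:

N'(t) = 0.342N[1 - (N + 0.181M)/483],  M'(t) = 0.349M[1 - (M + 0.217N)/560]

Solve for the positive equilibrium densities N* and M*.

N* ≈ 397, M* ≈ 474

Setting both brackets to zero gives the nullclines N + 0.181M = 483 and 0.217N + M = 560.
Substituting M = 560 - 0.217N into the first: N(1 - 0.181·0.217) = 483 - 0.181·560.
So N* = 382/0.961 = 397, and then M* = 560 - 0.217·397 = 474.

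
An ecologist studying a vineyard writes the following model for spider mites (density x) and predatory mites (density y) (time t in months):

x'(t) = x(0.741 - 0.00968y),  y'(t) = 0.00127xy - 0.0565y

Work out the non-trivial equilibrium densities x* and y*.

x* ≈ 44.5, y* ≈ 76.5

Set dy/dt = 0 with y > 0: 0.00127x - 0.0565 = 0, so x* = 0.0565/0.00127 = 44.5.
Set dx/dt = 0 with x > 0: 0.741 - 0.00968y = 0, so y* = 0.741/0.00968 = 76.5.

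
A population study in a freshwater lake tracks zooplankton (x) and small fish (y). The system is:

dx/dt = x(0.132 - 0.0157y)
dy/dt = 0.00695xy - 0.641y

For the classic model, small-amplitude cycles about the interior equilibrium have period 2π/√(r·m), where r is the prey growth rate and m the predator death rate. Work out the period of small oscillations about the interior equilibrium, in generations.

Here r = 0.132 and m = 0.641, so r·m = 0.0846.
ω = √0.0846 = 0.291 per generation, hence T = 2π/ω ≈ 21.6 generations.

T ≈ 21.6 generations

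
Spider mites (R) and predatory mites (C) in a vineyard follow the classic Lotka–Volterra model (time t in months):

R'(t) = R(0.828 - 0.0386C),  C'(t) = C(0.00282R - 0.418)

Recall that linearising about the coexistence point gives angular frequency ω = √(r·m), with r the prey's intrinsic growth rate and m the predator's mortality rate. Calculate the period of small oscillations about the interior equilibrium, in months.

Here r = 0.828 and m = 0.418, so r·m = 0.346.
ω = √0.346 = 0.588 per month, hence T = 2π/ω ≈ 10.7 months.

T ≈ 10.7 months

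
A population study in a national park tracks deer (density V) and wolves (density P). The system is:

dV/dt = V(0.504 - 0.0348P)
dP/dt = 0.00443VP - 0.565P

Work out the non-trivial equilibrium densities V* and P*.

V* ≈ 128, P* ≈ 14.5

Set dP/dt = 0 with P > 0: 0.00443V - 0.565 = 0, so V* = 0.565/0.00443 = 128.
Set dV/dt = 0 with V > 0: 0.504 - 0.0348P = 0, so P* = 0.504/0.0348 = 14.5.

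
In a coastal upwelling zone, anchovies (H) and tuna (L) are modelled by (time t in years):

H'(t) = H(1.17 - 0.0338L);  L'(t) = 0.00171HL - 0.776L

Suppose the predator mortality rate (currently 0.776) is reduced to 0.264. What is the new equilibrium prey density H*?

H* ≈ 154

At the interior fixed point, setting dL/dt = 0 with L > 0 fixes H* = (predator death rate)/(HL coefficient) — independent of the other coefficients.
With the change, H* = 0.264/0.00171 = 154; it falls from 454.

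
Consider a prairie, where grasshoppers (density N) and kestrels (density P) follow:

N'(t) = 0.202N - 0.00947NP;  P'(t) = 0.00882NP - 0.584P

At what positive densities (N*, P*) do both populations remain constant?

N* ≈ 66.2, P* ≈ 21.3

Set dP/dt = 0 with P > 0: 0.00882N - 0.584 = 0, so N* = 0.584/0.00882 = 66.2.
Set dN/dt = 0 with N > 0: 0.202 - 0.00947P = 0, so P* = 0.202/0.00947 = 21.3.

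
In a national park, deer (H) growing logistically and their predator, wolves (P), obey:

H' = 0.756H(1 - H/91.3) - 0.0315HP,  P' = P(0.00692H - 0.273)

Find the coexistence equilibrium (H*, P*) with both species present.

H* ≈ 39.5, P* ≈ 13.6

From dP/dt = 0 with P > 0: 0.00692H* = 0.273, so H* = 39.5.
Substitute into dH/dt = 0: 0.756(1 - 39.5/91.3) = 0.0315P*.
The bracket is 0.568, giving P* = 0.429/0.0315 = 13.6.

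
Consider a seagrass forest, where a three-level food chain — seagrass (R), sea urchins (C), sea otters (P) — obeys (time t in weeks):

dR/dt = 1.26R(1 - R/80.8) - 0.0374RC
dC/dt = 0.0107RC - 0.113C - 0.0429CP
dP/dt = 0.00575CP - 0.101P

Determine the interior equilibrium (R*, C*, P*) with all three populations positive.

R* ≈ 38.7, C* ≈ 17.6, P* ≈ 7.01

From dP/dt = 0: 0.00575C* = 0.101, so C* = 17.6.
From dR/dt = 0: 1.26(1 - R*/80.8) = 0.0374·17.6, giving R* = 80.8·(1 - 0.521) = 38.7.
From dC/dt = 0: 0.0107·38.7 - 0.113 = 0.0429P*, so P* = 0.301/0.0429 = 7.01.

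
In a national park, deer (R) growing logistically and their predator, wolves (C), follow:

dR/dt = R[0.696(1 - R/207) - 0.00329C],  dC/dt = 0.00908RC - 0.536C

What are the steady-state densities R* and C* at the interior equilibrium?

From dC/dt = 0 with C > 0: 0.00908R* = 0.536, so R* = 59.
Substitute into dR/dt = 0: 0.696(1 - 59/207) = 0.00329C*.
The bracket is 0.715, giving C* = 0.498/0.00329 = 151.

R* ≈ 59, C* ≈ 151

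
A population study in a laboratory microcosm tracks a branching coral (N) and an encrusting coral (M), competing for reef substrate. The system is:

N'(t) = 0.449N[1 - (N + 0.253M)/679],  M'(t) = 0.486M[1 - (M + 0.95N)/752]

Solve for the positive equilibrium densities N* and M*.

Setting both brackets to zero gives the nullclines N + 0.253M = 679 and 0.95N + M = 752.
Substituting M = 752 - 0.95N into the first: N(1 - 0.253·0.95) = 679 - 0.253·752.
So N* = 489/0.76 = 643, and then M* = 752 - 0.95·643 = 141.

N* ≈ 643, M* ≈ 141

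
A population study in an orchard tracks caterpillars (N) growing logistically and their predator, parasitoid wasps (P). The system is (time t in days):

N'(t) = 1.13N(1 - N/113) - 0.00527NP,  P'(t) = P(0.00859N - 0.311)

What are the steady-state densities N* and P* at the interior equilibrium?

From dP/dt = 0 with P > 0: 0.00859N* = 0.311, so N* = 36.2.
Substitute into dN/dt = 0: 1.13(1 - 36.2/113) = 0.00527P*.
The bracket is 0.68, giving P* = 0.768/0.00527 = 146.

N* ≈ 36.2, P* ≈ 146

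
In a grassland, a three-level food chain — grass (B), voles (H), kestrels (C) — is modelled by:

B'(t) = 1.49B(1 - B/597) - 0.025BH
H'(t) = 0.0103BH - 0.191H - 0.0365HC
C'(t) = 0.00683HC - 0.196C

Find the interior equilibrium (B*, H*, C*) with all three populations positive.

B* ≈ 310, H* ≈ 28.7, C* ≈ 82.1

From dC/dt = 0: 0.00683H* = 0.196, so H* = 28.7.
From dB/dt = 0: 1.49(1 - B*/597) = 0.025·28.7, giving B* = 597·(1 - 0.481) = 310.
From dH/dt = 0: 0.0103·310 - 0.191 = 0.0365C*, so C* = 3/0.0365 = 82.1.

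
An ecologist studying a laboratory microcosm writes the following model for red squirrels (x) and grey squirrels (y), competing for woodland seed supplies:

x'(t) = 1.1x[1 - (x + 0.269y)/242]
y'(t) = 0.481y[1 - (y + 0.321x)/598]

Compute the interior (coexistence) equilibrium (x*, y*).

Setting both brackets to zero gives the nullclines x + 0.269y = 242 and 0.321x + y = 598.
Substituting y = 598 - 0.321x into the first: x(1 - 0.269·0.321) = 242 - 0.269·598.
So x* = 81.1/0.914 = 88.8, and then y* = 598 - 0.321·88.8 = 569.

x* ≈ 88.8, y* ≈ 569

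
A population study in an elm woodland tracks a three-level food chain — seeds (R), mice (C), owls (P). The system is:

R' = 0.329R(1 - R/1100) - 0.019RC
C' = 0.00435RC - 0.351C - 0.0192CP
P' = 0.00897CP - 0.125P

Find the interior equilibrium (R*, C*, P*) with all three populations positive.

R* ≈ 215, C* ≈ 13.9, P* ≈ 30.4

From dP/dt = 0: 0.00897C* = 0.125, so C* = 13.9.
From dR/dt = 0: 0.329(1 - R*/1100) = 0.019·13.9, giving R* = 1100·(1 - 0.805) = 215.
From dC/dt = 0: 0.00435·215 - 0.351 = 0.0192P*, so P* = 0.583/0.0192 = 30.4.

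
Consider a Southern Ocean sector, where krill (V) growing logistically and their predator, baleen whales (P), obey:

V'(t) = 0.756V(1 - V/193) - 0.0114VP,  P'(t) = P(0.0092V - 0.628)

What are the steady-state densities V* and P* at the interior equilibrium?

From dP/dt = 0 with P > 0: 0.0092V* = 0.628, so V* = 68.3.
Substitute into dV/dt = 0: 0.756(1 - 68.3/193) = 0.0114P*.
The bracket is 0.646, giving P* = 0.489/0.0114 = 42.9.

V* ≈ 68.3, P* ≈ 42.9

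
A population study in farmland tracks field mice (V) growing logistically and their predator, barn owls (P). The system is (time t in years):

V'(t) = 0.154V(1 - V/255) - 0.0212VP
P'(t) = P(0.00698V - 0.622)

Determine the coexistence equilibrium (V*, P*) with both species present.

From dP/dt = 0 with P > 0: 0.00698V* = 0.622, so V* = 89.1.
Substitute into dV/dt = 0: 0.154(1 - 89.1/255) = 0.0212P*.
The bracket is 0.651, giving P* = 0.1/0.0212 = 4.73.

V* ≈ 89.1, P* ≈ 4.73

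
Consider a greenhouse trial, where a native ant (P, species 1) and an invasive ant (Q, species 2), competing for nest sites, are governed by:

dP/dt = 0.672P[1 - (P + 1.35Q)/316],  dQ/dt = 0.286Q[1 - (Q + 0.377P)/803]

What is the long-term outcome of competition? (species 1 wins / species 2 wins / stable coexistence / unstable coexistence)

Compare the nullcline intercepts: K1/α12 = 316/1.35 = 234 < K2 = 803; K2/α21 = 803/0.377 = 2130 > K1 = 316.
Since the inequalities point opposite ways, species 2 can invade but species 1 cannot.

species 2 excludes species 1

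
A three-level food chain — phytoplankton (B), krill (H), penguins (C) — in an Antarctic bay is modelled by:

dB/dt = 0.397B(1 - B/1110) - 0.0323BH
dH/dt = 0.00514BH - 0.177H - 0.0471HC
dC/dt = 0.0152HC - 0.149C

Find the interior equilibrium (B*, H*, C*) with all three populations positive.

B* ≈ 225, H* ≈ 9.8, C* ≈ 20.8

From dC/dt = 0: 0.0152H* = 0.149, so H* = 9.8.
From dB/dt = 0: 0.397(1 - B*/1110) = 0.0323·9.8, giving B* = 1110·(1 - 0.798) = 225.
From dH/dt = 0: 0.00514·225 - 0.177 = 0.0471C*, so C* = 0.978/0.0471 = 20.8.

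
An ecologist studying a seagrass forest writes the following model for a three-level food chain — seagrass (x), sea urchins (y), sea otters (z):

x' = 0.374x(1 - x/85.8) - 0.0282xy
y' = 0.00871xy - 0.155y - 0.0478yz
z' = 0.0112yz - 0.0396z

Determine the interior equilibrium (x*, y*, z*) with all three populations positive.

From dz/dt = 0: 0.0112y* = 0.0396, so y* = 3.54.
From dx/dt = 0: 0.374(1 - x*/85.8) = 0.0282·3.54, giving x* = 85.8·(1 - 0.267) = 62.9.
From dy/dt = 0: 0.00871·62.9 - 0.155 = 0.0478z*, so z* = 0.393/0.0478 = 8.22.

x* ≈ 62.9, y* ≈ 3.54, z* ≈ 8.22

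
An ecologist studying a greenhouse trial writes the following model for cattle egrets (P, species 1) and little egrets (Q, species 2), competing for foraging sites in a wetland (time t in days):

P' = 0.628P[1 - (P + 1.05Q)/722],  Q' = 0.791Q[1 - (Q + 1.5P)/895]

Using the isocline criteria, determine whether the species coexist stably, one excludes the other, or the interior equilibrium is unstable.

Compare the nullcline intercepts: K1/α12 = 722/1.05 = 688 < K2 = 895; K2/α21 = 895/1.5 = 597 < K1 = 722.
Since both are reversed, neither can invade when rare; the interior point is a saddle.

unstable coexistence (outcome depends on initial conditions)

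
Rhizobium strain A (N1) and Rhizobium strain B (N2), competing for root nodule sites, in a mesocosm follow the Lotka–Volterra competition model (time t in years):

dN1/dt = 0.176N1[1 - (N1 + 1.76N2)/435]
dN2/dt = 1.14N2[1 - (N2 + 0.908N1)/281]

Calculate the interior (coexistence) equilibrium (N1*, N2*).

N1* ≈ 99.6, N2* ≈ 191

Setting both brackets to zero gives the nullclines N1 + 1.76N2 = 435 and 0.908N1 + N2 = 281.
Substituting N2 = 281 - 0.908N1 into the first: N1(1 - 1.76·0.908) = 435 - 1.76·281.
So N1* = -59.6/-0.598 = 99.6, and then N2* = 281 - 0.908·99.6 = 191.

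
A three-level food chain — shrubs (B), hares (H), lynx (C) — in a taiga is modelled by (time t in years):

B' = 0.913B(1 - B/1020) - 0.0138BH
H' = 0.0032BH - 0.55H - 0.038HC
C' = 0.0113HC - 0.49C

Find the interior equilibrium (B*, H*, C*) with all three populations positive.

From dC/dt = 0: 0.0113H* = 0.49, so H* = 43.4.
From dB/dt = 0: 0.913(1 - B*/1020) = 0.0138·43.4, giving B* = 1020·(1 - 0.655) = 351.
From dH/dt = 0: 0.0032·351 - 0.55 = 0.038C*, so C* = 0.575/0.038 = 15.1.

B* ≈ 351, H* ≈ 43.4, C* ≈ 15.1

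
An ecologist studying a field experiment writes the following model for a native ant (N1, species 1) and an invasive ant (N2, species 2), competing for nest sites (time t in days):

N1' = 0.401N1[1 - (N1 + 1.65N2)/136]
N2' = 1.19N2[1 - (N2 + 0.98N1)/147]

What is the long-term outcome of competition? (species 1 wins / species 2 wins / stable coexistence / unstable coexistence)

species 2 excludes species 1

Compare the nullcline intercepts: K1/α12 = 136/1.65 = 82.4 < K2 = 147; K2/α21 = 147/0.98 = 150 > K1 = 136.
Since the inequalities point opposite ways, species 2 can invade but species 1 cannot.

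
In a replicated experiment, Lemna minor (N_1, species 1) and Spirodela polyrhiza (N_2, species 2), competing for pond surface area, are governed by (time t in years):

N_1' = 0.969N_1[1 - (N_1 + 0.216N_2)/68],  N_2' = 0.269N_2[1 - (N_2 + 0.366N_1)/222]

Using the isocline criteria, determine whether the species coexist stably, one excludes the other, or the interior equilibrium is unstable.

stable coexistence

Compare the nullcline intercepts: K1/α12 = 68/0.216 = 315 > K2 = 222; K2/α21 = 222/0.366 = 607 > K1 = 68.
Since both inequalities hold, each species can invade when rare, so the interior equilibrium is stable.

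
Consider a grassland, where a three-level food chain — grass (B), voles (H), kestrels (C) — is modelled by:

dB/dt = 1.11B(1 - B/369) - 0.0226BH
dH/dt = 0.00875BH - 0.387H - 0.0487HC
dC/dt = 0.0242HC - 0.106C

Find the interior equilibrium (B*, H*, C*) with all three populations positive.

From dC/dt = 0: 0.0242H* = 0.106, so H* = 4.38.
From dB/dt = 0: 1.11(1 - B*/369) = 0.0226·4.38, giving B* = 369·(1 - 0.0892) = 336.
From dH/dt = 0: 0.00875·336 - 0.387 = 0.0487C*, so C* = 2.55/0.0487 = 52.4.

B* ≈ 336, H* ≈ 4.38, C* ≈ 52.4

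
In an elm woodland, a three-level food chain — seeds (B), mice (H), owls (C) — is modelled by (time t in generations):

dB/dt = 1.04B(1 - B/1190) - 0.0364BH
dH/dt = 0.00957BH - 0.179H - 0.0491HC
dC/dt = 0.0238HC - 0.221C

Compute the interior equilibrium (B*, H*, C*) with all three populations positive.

From dC/dt = 0: 0.0238H* = 0.221, so H* = 9.29.
From dB/dt = 0: 1.04(1 - B*/1190) = 0.0364·9.29, giving B* = 1190·(1 - 0.325) = 803.
From dH/dt = 0: 0.00957·803 - 0.179 = 0.0491C*, so C* = 7.51/0.0491 = 153.

B* ≈ 803, H* ≈ 9.29, C* ≈ 153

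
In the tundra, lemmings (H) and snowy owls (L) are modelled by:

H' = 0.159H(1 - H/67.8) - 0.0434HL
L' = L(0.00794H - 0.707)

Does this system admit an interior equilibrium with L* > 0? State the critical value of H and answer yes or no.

The predator equation gives dL/dt > 0 only when H > 0.707/0.00794 = 89.
Without the predator, H → K = 67.8. Since 67.8 < 89, the predator cannot invade.

Threshold H = 89; K < 89, so no, the predator goes extinct.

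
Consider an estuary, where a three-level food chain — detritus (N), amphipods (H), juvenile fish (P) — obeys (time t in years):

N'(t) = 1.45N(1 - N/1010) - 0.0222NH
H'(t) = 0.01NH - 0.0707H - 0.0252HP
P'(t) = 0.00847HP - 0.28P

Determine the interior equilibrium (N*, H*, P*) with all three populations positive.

N* ≈ 499, H* ≈ 33.1, P* ≈ 195

From dP/dt = 0: 0.00847H* = 0.28, so H* = 33.1.
From dN/dt = 0: 1.45(1 - N*/1010) = 0.0222·33.1, giving N* = 1010·(1 - 0.506) = 499.
From dH/dt = 0: 0.01·499 - 0.0707 = 0.0252P*, so P* = 4.92/0.0252 = 195.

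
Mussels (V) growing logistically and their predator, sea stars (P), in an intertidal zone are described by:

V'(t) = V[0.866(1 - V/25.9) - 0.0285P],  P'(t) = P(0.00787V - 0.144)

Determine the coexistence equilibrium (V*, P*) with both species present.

From dP/dt = 0 with P > 0: 0.00787V* = 0.144, so V* = 18.3.
Substitute into dV/dt = 0: 0.866(1 - 18.3/25.9) = 0.0285P*.
The bracket is 0.294, giving P* = 0.254/0.0285 = 8.92.

V* ≈ 18.3, P* ≈ 8.92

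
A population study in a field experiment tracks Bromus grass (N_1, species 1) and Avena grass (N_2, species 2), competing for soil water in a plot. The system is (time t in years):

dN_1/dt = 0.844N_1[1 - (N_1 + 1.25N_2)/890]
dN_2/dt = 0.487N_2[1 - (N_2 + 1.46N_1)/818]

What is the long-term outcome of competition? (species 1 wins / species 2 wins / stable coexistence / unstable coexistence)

unstable coexistence (outcome depends on initial conditions)

Compare the nullcline intercepts: K1/α12 = 890/1.25 = 712 < K2 = 818; K2/α21 = 818/1.46 = 560 < K1 = 890.
Since both are reversed, neither can invade when rare; the interior point is a saddle.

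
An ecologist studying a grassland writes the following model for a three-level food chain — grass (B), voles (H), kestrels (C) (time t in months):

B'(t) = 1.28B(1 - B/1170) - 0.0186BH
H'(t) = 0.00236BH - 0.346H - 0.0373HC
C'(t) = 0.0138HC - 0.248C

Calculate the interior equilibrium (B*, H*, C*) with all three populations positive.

From dC/dt = 0: 0.0138H* = 0.248, so H* = 18.
From dB/dt = 0: 1.28(1 - B*/1170) = 0.0186·18, giving B* = 1170·(1 - 0.261) = 864.
From dH/dt = 0: 0.00236·864 - 0.346 = 0.0373C*, so C* = 1.69/0.0373 = 45.4.

B* ≈ 864, H* ≈ 18, C* ≈ 45.4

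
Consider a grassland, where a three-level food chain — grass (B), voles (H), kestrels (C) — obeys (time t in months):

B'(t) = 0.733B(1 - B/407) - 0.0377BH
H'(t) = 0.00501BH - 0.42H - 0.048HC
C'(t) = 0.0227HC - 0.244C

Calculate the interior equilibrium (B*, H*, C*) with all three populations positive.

From dC/dt = 0: 0.0227H* = 0.244, so H* = 10.7.
From dB/dt = 0: 0.733(1 - B*/407) = 0.0377·10.7, giving B* = 407·(1 - 0.553) = 182.
From dH/dt = 0: 0.00501·182 - 0.42 = 0.048C*, so C* = 0.492/0.048 = 10.2.

B* ≈ 182, H* ≈ 10.7, C* ≈ 10.2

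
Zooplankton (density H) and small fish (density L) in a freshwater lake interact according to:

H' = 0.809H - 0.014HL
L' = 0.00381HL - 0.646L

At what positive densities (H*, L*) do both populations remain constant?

Set dL/dt = 0 with L > 0: 0.00381H - 0.646 = 0, so H* = 0.646/0.00381 = 170.
Set dH/dt = 0 with H > 0: 0.809 - 0.014L = 0, so L* = 0.809/0.014 = 57.8.

H* ≈ 170, L* ≈ 57.8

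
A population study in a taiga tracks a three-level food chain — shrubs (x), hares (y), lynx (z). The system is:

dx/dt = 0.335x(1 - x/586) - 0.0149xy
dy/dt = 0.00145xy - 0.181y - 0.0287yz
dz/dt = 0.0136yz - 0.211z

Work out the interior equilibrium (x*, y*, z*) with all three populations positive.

x* ≈ 182, y* ≈ 15.5, z* ≈ 2.87

From dz/dt = 0: 0.0136y* = 0.211, so y* = 15.5.
From dx/dt = 0: 0.335(1 - x*/586) = 0.0149·15.5, giving x* = 586·(1 - 0.69) = 182.
From dy/dt = 0: 0.00145·182 - 0.181 = 0.0287z*, so z* = 0.0824/0.0287 = 2.87.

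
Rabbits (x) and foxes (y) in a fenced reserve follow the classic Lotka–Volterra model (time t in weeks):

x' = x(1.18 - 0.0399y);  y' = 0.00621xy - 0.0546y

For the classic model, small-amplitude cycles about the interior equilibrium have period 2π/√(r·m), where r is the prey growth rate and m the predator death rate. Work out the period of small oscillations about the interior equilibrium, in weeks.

Here r = 1.18 and m = 0.0546, so r·m = 0.0644.
ω = √0.0644 = 0.254 per week, hence T = 2π/ω ≈ 24.8 weeks.

T ≈ 24.8 weeks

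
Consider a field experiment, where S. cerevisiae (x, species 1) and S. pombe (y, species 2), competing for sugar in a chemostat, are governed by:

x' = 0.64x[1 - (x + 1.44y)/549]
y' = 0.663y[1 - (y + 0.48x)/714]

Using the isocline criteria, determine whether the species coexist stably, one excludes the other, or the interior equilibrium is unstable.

Compare the nullcline intercepts: K1/α12 = 549/1.44 = 381 < K2 = 714; K2/α21 = 714/0.48 = 1490 > K1 = 549.
Since the inequalities point opposite ways, species 2 can invade but species 1 cannot.

species 2 excludes species 1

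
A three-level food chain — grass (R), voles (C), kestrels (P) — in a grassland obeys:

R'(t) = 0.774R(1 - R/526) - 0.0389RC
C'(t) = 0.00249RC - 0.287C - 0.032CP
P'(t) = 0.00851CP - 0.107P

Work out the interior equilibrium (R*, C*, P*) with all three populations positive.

R* ≈ 194, C* ≈ 12.6, P* ≈ 6.1

From dP/dt = 0: 0.00851C* = 0.107, so C* = 12.6.
From dR/dt = 0: 0.774(1 - R*/526) = 0.0389·12.6, giving R* = 526·(1 - 0.632) = 194.
From dC/dt = 0: 0.00249·194 - 0.287 = 0.032P*, so P* = 0.195/0.032 = 6.1.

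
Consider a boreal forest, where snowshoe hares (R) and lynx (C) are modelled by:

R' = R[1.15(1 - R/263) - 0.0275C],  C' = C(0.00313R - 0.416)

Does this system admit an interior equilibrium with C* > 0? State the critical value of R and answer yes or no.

The predator equation gives dC/dt > 0 only when R > 0.416/0.00313 = 133.
Without the predator, R → K = 263. Since 263 > 133, the predator can invade and persist.

Threshold R = 133; K > 133, so yes, the predator persists.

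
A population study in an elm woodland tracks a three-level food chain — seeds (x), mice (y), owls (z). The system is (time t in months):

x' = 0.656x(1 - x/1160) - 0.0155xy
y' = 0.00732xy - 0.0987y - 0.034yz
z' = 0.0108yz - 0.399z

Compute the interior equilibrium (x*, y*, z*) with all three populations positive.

x* ≈ 147, y* ≈ 36.9, z* ≈ 28.8

From dz/dt = 0: 0.0108y* = 0.399, so y* = 36.9.
From dx/dt = 0: 0.656(1 - x*/1160) = 0.0155·36.9, giving x* = 1160·(1 - 0.873) = 147.
From dy/dt = 0: 0.00732·147 - 0.0987 = 0.034z*, so z* = 0.98/0.034 = 28.8.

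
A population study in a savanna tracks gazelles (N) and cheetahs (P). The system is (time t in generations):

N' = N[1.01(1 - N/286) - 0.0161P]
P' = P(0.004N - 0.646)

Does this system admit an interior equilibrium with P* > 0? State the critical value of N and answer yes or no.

Threshold N = 162; K > 162, so yes, the predator persists.

The predator equation gives dP/dt > 0 only when N > 0.646/0.004 = 162.
Without the predator, N → K = 286. Since 286 > 162, the predator can invade and persist.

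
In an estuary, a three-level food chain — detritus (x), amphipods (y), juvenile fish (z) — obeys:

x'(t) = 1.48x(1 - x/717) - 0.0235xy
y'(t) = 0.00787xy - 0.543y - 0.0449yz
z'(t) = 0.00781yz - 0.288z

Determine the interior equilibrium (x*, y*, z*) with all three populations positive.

From dz/dt = 0: 0.00781y* = 0.288, so y* = 36.9.
From dx/dt = 0: 1.48(1 - x*/717) = 0.0235·36.9, giving x* = 717·(1 - 0.586) = 297.
From dy/dt = 0: 0.00787·297 - 0.543 = 0.0449z*, so z* = 1.8/0.0449 = 40.

x* ≈ 297, y* ≈ 36.9, z* ≈ 40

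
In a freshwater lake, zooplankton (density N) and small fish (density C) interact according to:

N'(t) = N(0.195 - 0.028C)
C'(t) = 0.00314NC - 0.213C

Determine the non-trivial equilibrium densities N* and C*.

Set dC/dt = 0 with C > 0: 0.00314N - 0.213 = 0, so N* = 0.213/0.00314 = 67.8.
Set dN/dt = 0 with N > 0: 0.195 - 0.028C = 0, so C* = 0.195/0.028 = 6.96.

N* ≈ 67.8, C* ≈ 6.96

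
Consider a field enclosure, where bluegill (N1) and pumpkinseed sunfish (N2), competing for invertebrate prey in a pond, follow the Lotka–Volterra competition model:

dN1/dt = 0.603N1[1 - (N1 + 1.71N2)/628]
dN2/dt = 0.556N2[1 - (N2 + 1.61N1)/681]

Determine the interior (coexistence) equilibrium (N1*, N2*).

N1* ≈ 306, N2* ≈ 188

Setting both brackets to zero gives the nullclines N1 + 1.71N2 = 628 and 1.61N1 + N2 = 681.
Substituting N2 = 681 - 1.61N1 into the first: N1(1 - 1.71·1.61) = 628 - 1.71·681.
So N1* = -537/-1.75 = 306, and then N2* = 681 - 1.61·306 = 188.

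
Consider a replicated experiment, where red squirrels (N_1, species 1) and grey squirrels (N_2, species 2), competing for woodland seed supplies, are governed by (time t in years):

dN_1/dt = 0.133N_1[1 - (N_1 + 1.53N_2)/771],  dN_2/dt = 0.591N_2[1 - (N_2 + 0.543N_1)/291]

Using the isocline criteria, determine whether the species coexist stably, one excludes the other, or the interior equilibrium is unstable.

species 1 excludes species 2

Compare the nullcline intercepts: K1/α12 = 771/1.53 = 504 > K2 = 291; K2/α21 = 291/0.543 = 536 < K1 = 771.
Since the inequalities point opposite ways, species 1 can invade but species 2 cannot.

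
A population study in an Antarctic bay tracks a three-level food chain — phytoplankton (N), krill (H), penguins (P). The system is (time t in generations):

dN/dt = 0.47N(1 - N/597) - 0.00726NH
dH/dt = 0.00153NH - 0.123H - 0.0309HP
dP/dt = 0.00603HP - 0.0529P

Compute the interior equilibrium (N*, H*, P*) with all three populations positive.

From dP/dt = 0: 0.00603H* = 0.0529, so H* = 8.77.
From dN/dt = 0: 0.47(1 - N*/597) = 0.00726·8.77, giving N* = 597·(1 - 0.136) = 516.
From dH/dt = 0: 0.00153·516 - 0.123 = 0.0309P*, so P* = 0.667/0.0309 = 21.6.

N* ≈ 516, H* ≈ 8.77, P* ≈ 21.6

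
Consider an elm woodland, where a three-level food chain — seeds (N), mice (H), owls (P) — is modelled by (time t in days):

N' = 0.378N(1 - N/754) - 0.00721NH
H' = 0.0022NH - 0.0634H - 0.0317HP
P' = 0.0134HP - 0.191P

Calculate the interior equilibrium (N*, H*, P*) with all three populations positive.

N* ≈ 549, H* ≈ 14.3, P* ≈ 36.1

From dP/dt = 0: 0.0134H* = 0.191, so H* = 14.3.
From dN/dt = 0: 0.378(1 - N*/754) = 0.00721·14.3, giving N* = 754·(1 - 0.272) = 549.
From dH/dt = 0: 0.0022·549 - 0.0634 = 0.0317P*, so P* = 1.14/0.0317 = 36.1.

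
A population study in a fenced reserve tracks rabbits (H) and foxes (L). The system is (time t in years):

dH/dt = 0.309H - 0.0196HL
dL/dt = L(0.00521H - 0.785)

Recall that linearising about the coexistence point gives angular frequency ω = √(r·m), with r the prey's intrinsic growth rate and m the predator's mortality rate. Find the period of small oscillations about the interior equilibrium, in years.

T ≈ 12.8 years

Here r = 0.309 and m = 0.785, so r·m = 0.243.
ω = √0.243 = 0.493 per year, hence T = 2π/ω ≈ 12.8 years.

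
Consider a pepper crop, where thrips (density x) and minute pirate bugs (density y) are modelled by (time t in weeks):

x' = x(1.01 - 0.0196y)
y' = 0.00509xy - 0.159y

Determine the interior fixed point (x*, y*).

x* ≈ 31.2, y* ≈ 51.5

Set dy/dt = 0 with y > 0: 0.00509x - 0.159 = 0, so x* = 0.159/0.00509 = 31.2.
Set dx/dt = 0 with x > 0: 1.01 - 0.0196y = 0, so y* = 1.01/0.0196 = 51.5.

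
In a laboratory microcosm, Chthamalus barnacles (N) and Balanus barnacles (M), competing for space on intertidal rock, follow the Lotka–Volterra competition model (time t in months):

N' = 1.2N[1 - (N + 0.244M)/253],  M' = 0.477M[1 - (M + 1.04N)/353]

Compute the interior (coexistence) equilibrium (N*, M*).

N* ≈ 224, M* ≈ 120

Setting both brackets to zero gives the nullclines N + 0.244M = 253 and 1.04N + M = 353.
Substituting M = 353 - 1.04N into the first: N(1 - 0.244·1.04) = 253 - 0.244·353.
So N* = 167/0.746 = 224, and then M* = 353 - 1.04·224 = 120.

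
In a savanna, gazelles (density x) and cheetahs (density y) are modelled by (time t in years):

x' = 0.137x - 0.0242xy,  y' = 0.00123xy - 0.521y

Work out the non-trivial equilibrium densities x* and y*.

Set dy/dt = 0 with y > 0: 0.00123x - 0.521 = 0, so x* = 0.521/0.00123 = 424.
Set dx/dt = 0 with x > 0: 0.137 - 0.0242y = 0, so y* = 0.137/0.0242 = 5.66.

x* ≈ 424, y* ≈ 5.66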